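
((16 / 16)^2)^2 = 1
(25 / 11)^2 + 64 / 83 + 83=893188 / 10043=88.94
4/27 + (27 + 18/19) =14413/513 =28.10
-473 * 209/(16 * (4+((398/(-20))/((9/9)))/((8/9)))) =494285/1471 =336.02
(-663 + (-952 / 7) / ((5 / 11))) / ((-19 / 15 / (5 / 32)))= 72165 / 608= 118.69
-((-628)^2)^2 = -155538739456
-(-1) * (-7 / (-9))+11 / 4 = 127 / 36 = 3.53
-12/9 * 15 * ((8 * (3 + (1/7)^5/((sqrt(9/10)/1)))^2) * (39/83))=-47591429972320/70336337001 - 12480 * sqrt(10)/1394981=-676.65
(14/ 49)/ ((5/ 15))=6/ 7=0.86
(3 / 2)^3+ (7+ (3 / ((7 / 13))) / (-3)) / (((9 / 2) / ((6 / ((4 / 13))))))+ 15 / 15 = 1493 / 56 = 26.66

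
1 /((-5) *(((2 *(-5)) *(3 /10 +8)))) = 1 /415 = 0.00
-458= -458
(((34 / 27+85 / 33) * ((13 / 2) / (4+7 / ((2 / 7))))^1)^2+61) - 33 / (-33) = 17987891791 / 286591041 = 62.77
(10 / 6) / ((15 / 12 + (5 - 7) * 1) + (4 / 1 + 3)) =4 / 15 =0.27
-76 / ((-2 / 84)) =3192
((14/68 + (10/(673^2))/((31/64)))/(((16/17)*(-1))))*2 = -98307353/224652784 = -0.44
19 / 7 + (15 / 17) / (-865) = 55858 / 20587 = 2.71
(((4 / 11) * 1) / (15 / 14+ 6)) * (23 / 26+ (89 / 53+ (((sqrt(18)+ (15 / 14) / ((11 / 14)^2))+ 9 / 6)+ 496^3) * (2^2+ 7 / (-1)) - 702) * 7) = -11963487099996040 / 90788841 - 392 * sqrt(2) / 121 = -131772664.84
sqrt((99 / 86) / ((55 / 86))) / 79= 3 * sqrt(5) / 395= 0.02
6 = 6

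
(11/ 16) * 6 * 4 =33/ 2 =16.50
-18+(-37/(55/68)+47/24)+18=-43.79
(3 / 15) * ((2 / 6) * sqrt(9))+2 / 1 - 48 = -229 / 5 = -45.80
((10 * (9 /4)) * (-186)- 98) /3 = -4283 /3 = -1427.67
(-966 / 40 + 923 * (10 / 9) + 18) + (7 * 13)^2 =1674073 / 180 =9300.41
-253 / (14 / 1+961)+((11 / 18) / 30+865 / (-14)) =-15239501 / 245700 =-62.02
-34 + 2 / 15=-508 / 15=-33.87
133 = 133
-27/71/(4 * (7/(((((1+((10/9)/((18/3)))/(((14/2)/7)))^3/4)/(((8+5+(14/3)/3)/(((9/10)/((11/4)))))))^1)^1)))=-4096/32227965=-0.00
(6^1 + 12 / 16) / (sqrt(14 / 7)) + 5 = 27* sqrt(2) / 8 + 5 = 9.77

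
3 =3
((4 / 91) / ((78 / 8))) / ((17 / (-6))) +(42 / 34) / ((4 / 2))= 24779 / 40222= 0.62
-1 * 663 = -663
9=9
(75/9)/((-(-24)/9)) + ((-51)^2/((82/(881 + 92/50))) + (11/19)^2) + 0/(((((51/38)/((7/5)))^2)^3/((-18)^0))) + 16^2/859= 71216561479591/2542811800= 28007.01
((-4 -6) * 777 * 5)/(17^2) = -38850/289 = -134.43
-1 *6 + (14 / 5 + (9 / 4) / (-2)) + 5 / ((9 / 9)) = 27 / 40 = 0.68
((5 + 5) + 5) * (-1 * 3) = -45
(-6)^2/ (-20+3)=-36/ 17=-2.12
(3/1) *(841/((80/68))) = 42891/20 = 2144.55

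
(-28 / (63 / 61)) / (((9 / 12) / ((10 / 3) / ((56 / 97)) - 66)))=1234396 / 567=2177.07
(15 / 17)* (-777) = -11655 / 17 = -685.59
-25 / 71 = -0.35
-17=-17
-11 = -11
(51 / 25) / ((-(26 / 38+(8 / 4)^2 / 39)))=-2.59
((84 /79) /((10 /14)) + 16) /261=6908 /103095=0.07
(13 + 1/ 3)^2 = 1600/ 9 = 177.78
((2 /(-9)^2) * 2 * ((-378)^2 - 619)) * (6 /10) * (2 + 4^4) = 9787832 /9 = 1087536.89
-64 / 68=-16 / 17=-0.94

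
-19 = -19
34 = 34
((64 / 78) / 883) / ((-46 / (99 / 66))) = -8 / 264017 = -0.00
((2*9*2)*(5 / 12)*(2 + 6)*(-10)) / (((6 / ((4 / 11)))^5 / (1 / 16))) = -0.00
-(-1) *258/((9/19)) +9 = 1661/3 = 553.67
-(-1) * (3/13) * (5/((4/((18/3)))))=45/26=1.73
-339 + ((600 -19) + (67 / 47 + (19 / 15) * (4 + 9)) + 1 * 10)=190274 / 705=269.89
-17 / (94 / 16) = -136 / 47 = -2.89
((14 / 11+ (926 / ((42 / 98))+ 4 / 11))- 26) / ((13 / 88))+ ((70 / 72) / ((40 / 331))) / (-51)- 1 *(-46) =2770018967 / 190944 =14506.97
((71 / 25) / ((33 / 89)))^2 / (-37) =-39929761 / 25183125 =-1.59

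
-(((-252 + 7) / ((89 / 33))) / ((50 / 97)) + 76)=89209 / 890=100.23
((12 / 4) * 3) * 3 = 27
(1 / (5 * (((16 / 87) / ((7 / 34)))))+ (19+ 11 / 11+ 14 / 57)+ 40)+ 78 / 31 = 302724103 / 4806240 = 62.99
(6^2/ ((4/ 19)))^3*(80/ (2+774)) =50002110/ 97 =515485.67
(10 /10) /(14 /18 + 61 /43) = 387 /850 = 0.46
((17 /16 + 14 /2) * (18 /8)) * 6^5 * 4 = 564246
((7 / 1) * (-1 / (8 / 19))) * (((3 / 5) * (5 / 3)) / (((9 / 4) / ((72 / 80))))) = -133 / 20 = -6.65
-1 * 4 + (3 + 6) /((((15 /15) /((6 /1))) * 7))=26 /7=3.71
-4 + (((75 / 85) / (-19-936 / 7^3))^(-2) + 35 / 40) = 127763371583 / 211768200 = 603.32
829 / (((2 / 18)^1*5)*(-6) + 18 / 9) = -2487 / 4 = -621.75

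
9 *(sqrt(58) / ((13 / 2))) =18 *sqrt(58) / 13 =10.54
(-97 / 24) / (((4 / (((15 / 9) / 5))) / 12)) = -97 / 24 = -4.04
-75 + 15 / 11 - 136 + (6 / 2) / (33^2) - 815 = -371942 / 363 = -1024.63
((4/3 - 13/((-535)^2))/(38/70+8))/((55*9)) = 8014027/25417638675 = 0.00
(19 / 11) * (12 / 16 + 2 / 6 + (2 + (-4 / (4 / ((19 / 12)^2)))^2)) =3690883 / 228096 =16.18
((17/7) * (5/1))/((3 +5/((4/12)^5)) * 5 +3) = 85/42651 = 0.00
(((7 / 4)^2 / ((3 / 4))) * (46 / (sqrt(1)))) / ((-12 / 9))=-1127 / 8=-140.88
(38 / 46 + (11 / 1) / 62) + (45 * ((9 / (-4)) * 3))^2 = 1052559873 / 11408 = 92265.07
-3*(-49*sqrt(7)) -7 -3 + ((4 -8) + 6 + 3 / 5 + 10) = 13 / 5 + 147*sqrt(7) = 391.53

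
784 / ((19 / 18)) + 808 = 29464 / 19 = 1550.74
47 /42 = 1.12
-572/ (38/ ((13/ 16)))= -1859/ 152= -12.23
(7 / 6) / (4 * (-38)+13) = -7 / 834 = -0.01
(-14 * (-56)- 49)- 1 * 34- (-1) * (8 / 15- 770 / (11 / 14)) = -4177 / 15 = -278.47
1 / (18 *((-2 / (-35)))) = 35 / 36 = 0.97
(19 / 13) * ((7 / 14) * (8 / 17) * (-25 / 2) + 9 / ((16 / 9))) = 3.10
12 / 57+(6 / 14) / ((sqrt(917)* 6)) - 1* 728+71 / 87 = -1201687 / 1653+sqrt(917) / 12838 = -726.97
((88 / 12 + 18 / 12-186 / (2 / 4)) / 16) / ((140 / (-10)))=1.62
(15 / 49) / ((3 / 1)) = 0.10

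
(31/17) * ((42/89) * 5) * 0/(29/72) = 0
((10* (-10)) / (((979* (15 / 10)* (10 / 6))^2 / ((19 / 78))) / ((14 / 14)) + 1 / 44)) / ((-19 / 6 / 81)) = 2138400 / 20558559469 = 0.00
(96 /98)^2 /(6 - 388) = -1152 /458591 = -0.00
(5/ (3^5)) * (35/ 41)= 0.02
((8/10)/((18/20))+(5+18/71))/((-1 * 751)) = -3925/479889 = -0.01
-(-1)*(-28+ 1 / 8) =-223 / 8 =-27.88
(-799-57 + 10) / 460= -423 / 230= -1.84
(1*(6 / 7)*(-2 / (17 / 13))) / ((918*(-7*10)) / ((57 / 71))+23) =2964 / 180925577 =0.00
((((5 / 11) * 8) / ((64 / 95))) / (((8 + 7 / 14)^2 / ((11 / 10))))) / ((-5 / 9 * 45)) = -19 / 5780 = -0.00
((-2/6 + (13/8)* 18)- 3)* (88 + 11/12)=331837/144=2304.42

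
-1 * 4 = -4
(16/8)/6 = 1/3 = 0.33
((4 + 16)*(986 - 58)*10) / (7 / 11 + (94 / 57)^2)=6633158400 / 119939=55304.43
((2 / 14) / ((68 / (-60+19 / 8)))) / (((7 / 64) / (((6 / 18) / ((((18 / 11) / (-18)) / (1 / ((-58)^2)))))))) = 0.00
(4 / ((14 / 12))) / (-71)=-24 / 497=-0.05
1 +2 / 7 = 1.29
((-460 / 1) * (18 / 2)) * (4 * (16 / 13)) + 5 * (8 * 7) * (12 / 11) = -2870880 / 143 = -20076.08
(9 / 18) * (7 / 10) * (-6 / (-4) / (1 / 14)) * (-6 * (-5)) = 441 / 2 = 220.50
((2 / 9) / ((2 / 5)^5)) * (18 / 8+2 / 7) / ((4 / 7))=221875 / 2304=96.30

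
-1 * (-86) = 86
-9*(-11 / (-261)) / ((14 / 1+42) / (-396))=1089 / 406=2.68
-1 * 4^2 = -16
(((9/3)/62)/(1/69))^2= 42849/3844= 11.15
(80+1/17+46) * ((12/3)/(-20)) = -2143/85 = -25.21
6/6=1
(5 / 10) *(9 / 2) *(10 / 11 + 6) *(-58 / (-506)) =4959 / 2783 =1.78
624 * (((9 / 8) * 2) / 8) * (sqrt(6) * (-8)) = -1404 * sqrt(6) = -3439.08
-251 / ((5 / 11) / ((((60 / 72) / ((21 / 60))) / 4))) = -13805 / 42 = -328.69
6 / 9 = 2 / 3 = 0.67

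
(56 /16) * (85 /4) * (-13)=-7735 /8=-966.88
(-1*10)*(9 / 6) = -15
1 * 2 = 2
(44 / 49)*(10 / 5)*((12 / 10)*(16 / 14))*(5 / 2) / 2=1056 / 343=3.08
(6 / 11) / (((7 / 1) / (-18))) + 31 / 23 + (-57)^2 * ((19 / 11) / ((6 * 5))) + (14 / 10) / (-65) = 215250461 / 1151150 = 186.99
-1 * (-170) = 170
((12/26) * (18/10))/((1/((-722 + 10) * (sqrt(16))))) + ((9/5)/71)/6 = -4367685/1846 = -2366.03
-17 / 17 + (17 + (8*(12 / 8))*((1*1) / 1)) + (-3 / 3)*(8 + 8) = 12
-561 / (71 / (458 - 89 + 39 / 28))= -5818131 / 1988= -2926.63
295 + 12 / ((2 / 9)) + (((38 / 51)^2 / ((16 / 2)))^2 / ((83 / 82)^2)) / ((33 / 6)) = 178918836275273 / 512660166579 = 349.00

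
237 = 237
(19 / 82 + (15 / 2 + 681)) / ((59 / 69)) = 1948422 / 2419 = 805.47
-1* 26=-26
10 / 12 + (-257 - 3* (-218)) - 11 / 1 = 2321 / 6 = 386.83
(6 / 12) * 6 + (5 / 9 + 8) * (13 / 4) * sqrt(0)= 3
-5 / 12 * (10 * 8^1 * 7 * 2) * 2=-2800 / 3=-933.33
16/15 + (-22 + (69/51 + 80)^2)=28599589/4335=6597.37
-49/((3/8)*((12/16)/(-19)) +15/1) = -29792/9111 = -3.27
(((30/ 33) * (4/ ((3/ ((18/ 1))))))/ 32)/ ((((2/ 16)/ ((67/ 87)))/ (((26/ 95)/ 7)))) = 0.16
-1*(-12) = 12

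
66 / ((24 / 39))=429 / 4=107.25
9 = 9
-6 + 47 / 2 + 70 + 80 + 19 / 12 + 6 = 2101 / 12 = 175.08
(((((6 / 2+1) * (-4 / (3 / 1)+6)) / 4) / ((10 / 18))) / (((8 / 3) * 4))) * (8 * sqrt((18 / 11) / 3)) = 63 * sqrt(66) / 110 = 4.65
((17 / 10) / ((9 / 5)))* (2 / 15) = 0.13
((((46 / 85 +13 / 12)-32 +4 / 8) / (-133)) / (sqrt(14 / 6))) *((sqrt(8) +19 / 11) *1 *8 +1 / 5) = 7831561 *sqrt(21) / 17409700 +121892 *sqrt(42) / 237405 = 5.39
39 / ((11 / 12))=468 / 11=42.55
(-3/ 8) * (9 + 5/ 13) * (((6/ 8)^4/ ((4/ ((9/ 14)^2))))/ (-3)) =400221/ 10436608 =0.04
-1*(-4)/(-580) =-1/145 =-0.01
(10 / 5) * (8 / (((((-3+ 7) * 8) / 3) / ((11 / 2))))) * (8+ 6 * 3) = 429 / 2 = 214.50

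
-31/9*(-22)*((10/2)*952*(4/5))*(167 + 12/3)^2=8437834944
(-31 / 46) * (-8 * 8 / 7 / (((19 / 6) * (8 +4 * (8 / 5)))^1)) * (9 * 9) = 33480 / 3059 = 10.94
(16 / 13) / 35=16 / 455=0.04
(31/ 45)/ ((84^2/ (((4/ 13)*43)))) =1333/ 1031940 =0.00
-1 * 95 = -95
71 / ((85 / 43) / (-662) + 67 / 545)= 1101491870 / 1860897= 591.91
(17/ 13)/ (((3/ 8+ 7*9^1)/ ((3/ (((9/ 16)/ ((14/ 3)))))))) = 0.51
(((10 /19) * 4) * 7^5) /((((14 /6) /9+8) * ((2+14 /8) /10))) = 48404160 /4237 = 11424.16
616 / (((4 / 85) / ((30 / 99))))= 3966.67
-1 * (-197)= 197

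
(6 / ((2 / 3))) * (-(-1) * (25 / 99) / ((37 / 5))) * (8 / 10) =0.25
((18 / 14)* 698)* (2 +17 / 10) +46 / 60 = 697463 / 210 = 3321.25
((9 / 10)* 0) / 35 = 0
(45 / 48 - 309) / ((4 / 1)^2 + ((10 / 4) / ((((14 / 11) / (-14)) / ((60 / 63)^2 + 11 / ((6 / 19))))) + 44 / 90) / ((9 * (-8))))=-2103570 / 202421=-10.39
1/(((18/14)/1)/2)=14/9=1.56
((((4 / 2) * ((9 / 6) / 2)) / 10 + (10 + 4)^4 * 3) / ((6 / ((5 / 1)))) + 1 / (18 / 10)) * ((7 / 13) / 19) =48404503 / 17784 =2721.80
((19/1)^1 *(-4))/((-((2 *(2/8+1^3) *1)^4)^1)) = 1216/625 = 1.95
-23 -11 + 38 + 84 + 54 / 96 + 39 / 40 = 7163 / 80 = 89.54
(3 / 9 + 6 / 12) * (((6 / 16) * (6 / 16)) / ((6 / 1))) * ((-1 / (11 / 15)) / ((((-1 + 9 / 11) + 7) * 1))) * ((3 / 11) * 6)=-9 / 1408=-0.01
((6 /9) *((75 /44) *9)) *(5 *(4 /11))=2250 /121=18.60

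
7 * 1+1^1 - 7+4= 5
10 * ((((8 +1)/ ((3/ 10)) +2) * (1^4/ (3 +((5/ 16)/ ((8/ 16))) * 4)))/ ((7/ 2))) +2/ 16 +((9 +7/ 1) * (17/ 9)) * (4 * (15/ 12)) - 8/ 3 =915829/ 5544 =165.19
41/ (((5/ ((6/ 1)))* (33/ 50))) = 820/ 11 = 74.55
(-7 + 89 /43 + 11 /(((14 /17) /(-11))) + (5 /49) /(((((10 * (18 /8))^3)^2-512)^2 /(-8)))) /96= -44124647008052536548826157 /27894109538382307741448256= -1.58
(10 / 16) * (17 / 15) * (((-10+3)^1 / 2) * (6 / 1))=-119 / 8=-14.88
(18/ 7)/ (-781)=-18/ 5467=-0.00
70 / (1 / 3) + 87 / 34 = 7227 / 34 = 212.56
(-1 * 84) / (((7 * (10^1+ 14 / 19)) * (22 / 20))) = -190 / 187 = -1.02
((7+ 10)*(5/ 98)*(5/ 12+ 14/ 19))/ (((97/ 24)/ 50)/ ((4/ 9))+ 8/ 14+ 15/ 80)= 4471000/ 4204263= 1.06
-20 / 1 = -20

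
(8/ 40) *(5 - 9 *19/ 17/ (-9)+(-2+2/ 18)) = 0.85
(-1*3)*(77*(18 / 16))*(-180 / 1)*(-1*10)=-467775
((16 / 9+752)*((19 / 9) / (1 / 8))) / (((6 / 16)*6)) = 4124672 / 729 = 5657.99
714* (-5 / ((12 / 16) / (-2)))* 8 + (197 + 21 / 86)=6566723 / 86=76357.24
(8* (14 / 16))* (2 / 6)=7 / 3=2.33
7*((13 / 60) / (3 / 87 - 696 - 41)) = -203 / 98640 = -0.00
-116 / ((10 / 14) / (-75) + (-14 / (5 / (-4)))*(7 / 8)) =-3045 / 257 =-11.85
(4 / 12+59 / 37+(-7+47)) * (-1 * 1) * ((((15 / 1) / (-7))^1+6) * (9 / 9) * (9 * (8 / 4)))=-753948 / 259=-2911.00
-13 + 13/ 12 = -143/ 12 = -11.92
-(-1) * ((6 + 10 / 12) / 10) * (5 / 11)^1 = 41 / 132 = 0.31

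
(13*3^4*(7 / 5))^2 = 54331641 / 25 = 2173265.64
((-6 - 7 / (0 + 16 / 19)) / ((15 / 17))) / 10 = -3893 / 2400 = -1.62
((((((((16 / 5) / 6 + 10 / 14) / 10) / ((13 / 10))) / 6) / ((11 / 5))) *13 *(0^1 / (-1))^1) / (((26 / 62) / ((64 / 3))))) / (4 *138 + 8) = 0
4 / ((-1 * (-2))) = 2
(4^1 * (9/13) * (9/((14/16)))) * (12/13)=31104/1183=26.29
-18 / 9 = -2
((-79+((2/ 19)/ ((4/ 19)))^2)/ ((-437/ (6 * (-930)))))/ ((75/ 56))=-328104/ 437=-750.81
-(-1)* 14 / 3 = 4.67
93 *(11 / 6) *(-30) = -5115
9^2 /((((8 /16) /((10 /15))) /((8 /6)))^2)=256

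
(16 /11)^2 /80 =16 /605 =0.03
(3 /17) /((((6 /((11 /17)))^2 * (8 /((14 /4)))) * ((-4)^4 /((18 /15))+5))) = 847 /205952960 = 0.00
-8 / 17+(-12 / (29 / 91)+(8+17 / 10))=-140139 / 4930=-28.43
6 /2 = 3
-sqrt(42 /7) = -sqrt(6) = -2.45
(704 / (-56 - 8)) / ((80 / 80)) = -11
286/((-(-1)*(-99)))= -26/9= -2.89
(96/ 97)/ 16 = 6/ 97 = 0.06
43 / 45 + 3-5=-47 / 45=-1.04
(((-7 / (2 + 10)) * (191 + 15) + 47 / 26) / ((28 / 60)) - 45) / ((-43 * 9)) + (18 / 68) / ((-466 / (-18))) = 218132927 / 278989074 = 0.78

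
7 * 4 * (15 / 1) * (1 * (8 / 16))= 210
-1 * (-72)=72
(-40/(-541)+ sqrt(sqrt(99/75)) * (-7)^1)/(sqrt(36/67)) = sqrt(67) * (-3787 * 33^(1/4) * sqrt(5)+ 200)/16230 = -10.14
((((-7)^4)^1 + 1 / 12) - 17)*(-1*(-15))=143045 / 4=35761.25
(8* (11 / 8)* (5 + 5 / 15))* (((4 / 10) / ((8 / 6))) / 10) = 44 / 25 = 1.76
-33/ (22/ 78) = -117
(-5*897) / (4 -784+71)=6.33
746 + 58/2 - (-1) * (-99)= 676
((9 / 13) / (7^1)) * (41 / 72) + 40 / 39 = 2363 / 2184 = 1.08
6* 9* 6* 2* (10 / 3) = 2160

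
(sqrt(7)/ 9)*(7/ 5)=7*sqrt(7)/ 45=0.41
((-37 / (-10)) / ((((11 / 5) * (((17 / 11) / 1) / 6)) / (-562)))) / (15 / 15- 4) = 20794 / 17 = 1223.18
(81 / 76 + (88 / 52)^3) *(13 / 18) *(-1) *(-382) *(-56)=-2639786170 / 28899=-91345.24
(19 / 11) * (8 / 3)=152 / 33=4.61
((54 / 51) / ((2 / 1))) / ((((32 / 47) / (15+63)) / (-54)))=-445419 / 136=-3275.14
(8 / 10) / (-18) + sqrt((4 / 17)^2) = 146 / 765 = 0.19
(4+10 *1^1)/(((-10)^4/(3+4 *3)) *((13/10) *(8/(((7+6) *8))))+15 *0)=21/100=0.21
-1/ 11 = -0.09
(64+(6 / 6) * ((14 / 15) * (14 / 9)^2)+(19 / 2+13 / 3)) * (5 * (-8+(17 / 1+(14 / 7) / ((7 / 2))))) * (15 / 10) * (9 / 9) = 13039741 / 2268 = 5749.44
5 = 5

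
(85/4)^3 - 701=569261/64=8894.70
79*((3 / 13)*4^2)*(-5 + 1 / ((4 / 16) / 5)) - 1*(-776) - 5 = 66903 / 13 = 5146.38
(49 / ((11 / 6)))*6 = 1764 / 11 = 160.36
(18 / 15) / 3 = 2 / 5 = 0.40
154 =154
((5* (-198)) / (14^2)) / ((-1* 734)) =495 / 71932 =0.01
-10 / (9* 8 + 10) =-5 / 41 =-0.12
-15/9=-5/3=-1.67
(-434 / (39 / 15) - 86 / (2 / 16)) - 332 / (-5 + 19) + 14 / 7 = -79774 / 91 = -876.64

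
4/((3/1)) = 4/3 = 1.33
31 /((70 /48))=744 /35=21.26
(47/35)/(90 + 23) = 47/3955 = 0.01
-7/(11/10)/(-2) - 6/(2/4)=-97/11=-8.82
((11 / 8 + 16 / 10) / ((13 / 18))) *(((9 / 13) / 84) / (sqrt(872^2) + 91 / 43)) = 387 / 9964240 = 0.00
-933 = -933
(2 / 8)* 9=9 / 4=2.25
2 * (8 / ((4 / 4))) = 16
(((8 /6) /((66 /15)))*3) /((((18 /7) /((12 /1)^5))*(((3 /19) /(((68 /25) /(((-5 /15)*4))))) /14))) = -875169792 /55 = -15912178.04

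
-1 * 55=-55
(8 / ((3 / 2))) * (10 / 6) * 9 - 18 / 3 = 74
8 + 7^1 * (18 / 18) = 15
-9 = -9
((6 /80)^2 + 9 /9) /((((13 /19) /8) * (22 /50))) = 26.72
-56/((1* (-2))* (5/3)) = 16.80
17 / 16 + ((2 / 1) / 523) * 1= 1.07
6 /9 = 2 /3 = 0.67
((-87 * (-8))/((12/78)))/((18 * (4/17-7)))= -12818/345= -37.15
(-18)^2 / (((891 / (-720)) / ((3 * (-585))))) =5054400 / 11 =459490.91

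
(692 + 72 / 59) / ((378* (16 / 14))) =1.60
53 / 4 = 13.25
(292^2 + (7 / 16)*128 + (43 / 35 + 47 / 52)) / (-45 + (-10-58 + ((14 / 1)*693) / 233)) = -36181703473 / 30261140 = -1195.65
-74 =-74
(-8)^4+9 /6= 4097.50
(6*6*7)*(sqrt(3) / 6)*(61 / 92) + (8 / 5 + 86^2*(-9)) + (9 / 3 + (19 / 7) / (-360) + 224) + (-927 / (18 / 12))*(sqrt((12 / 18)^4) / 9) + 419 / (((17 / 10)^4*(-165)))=-460953709877131 / 6945606360 + 1281*sqrt(3) / 46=-66318.00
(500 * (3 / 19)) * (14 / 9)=7000 / 57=122.81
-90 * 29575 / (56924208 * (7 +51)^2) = -147875 / 10638501984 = -0.00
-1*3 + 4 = 1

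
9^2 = 81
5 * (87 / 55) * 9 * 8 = 6264 / 11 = 569.45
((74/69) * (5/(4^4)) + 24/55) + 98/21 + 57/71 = 204408953/34488960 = 5.93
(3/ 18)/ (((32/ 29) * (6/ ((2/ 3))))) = 29/ 1728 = 0.02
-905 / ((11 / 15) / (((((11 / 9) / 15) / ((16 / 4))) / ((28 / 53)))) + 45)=-47965 / 3393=-14.14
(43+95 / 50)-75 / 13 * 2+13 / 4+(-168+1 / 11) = -375511 / 2860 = -131.30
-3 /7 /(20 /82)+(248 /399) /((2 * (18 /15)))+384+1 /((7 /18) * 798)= 32050099 /83790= 382.51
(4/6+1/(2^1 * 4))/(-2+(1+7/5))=95/48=1.98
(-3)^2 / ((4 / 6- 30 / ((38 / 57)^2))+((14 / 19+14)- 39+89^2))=1026 / 892609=0.00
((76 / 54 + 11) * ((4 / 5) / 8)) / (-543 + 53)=-67 / 26460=-0.00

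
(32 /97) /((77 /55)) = 160 /679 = 0.24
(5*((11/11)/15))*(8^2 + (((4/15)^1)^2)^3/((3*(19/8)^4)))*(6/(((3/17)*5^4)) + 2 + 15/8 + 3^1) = 411450511697883448/2783320576171875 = 147.83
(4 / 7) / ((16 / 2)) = 1 / 14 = 0.07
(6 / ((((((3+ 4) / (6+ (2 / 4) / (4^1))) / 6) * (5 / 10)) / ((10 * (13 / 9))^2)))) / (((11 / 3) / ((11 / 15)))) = 23660 / 9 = 2628.89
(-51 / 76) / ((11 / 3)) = -153 / 836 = -0.18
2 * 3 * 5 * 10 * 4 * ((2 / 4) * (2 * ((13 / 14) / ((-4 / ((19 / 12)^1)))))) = -6175 / 14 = -441.07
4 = 4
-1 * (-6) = 6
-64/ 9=-7.11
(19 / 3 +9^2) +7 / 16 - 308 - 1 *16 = -11339 / 48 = -236.23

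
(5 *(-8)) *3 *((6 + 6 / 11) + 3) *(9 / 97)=-106.28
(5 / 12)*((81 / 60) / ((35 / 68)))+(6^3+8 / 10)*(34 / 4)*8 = 2064089 / 140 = 14743.49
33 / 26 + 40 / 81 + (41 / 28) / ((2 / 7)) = 58025 / 8424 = 6.89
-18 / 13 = -1.38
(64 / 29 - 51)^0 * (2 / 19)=2 / 19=0.11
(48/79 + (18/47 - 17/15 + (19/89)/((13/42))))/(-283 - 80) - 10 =-233949232753/23391398745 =-10.00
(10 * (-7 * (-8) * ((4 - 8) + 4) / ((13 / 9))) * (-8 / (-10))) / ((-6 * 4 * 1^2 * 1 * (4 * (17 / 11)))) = 0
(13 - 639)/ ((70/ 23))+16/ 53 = -380987/ 1855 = -205.38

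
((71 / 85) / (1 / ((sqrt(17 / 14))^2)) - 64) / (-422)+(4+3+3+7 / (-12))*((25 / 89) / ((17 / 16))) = 353814451 / 134082060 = 2.64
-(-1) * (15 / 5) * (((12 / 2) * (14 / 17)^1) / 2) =126 / 17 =7.41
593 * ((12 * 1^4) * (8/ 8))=7116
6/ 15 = 0.40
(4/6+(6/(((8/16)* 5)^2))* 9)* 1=698/75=9.31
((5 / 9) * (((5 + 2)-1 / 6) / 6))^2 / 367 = 42025 / 38526192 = 0.00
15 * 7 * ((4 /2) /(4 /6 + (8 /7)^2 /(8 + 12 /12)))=46305 /179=258.69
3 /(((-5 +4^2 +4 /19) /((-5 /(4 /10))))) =-3.35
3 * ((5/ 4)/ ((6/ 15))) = 75/ 8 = 9.38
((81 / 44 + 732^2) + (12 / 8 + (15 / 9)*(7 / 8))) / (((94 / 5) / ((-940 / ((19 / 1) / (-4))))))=3536470075 / 627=5640303.15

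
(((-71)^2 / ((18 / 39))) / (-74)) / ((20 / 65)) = -851929 / 1776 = -479.69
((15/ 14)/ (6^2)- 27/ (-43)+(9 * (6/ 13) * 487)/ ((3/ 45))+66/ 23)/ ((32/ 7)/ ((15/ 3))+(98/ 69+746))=40.55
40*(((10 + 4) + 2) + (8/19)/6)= 36640/57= 642.81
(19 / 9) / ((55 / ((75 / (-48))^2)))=2375 / 25344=0.09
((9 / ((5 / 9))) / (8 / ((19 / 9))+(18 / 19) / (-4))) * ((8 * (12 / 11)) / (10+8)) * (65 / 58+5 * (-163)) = -2870064 / 1595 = -1799.41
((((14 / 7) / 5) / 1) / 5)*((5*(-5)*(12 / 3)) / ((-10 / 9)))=36 / 5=7.20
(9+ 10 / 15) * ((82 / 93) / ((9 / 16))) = 38048 / 2511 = 15.15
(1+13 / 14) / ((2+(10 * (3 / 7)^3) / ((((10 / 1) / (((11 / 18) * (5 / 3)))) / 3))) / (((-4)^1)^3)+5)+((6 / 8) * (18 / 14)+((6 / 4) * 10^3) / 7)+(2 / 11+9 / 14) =4844355203 / 22379588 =216.46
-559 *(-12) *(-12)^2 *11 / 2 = 5312736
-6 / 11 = -0.55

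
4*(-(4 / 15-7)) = 404 / 15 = 26.93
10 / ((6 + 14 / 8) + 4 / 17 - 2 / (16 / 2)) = 340 / 263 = 1.29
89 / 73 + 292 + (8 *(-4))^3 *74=-176991331 / 73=-2424538.78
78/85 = 0.92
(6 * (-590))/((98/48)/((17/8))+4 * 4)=-36108/173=-208.72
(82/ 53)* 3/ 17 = 246/ 901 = 0.27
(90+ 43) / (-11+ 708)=133 / 697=0.19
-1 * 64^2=-4096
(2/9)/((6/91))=91/27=3.37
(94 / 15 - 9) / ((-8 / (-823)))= -33743 / 120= -281.19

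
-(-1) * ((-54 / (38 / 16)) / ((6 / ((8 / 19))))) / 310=-288 / 55955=-0.01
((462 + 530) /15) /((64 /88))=1364 /15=90.93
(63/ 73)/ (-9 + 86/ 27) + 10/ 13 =92497/ 148993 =0.62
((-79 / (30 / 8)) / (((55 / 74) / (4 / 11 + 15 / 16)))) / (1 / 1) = -669367 / 18150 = -36.88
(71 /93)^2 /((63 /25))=126025 /544887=0.23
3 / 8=0.38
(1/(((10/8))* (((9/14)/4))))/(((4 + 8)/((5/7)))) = 8/27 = 0.30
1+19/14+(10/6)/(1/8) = 659/42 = 15.69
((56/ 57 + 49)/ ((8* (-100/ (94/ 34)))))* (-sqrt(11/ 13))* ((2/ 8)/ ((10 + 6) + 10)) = 133903* sqrt(143)/ 1048070400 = 0.00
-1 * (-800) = 800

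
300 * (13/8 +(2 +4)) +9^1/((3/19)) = 4689/2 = 2344.50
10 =10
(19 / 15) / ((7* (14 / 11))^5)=3059969 / 135588119520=0.00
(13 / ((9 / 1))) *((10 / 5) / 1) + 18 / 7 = 344 / 63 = 5.46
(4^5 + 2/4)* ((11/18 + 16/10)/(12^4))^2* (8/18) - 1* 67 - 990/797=-284143213177645649/4163749252300800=-68.24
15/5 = 3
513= 513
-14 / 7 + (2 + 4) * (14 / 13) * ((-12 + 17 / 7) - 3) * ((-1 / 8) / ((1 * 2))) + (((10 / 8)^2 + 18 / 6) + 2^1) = 2005 / 208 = 9.64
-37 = -37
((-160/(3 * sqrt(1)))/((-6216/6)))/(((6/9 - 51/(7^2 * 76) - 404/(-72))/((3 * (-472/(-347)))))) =0.03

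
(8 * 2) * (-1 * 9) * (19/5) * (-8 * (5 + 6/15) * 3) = 1772928/25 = 70917.12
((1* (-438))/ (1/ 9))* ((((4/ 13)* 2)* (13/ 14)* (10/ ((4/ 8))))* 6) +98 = -1891474/ 7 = -270210.57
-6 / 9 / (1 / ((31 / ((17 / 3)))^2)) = -5766 / 289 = -19.95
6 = 6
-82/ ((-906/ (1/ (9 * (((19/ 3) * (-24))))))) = -41/ 619704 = -0.00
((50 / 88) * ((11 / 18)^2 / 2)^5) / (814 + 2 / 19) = 1120025153225 / 7069182343861764096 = 0.00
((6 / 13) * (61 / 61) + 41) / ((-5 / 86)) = -46354 / 65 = -713.14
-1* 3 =-3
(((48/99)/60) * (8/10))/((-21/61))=-976/51975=-0.02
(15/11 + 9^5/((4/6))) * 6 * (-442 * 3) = -7751717766/11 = -704701615.09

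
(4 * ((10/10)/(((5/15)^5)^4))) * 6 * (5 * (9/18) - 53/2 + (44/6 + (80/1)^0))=-1311030934776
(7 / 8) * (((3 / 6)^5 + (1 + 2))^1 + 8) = 2471 / 256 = 9.65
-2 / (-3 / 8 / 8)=128 / 3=42.67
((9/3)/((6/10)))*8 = 40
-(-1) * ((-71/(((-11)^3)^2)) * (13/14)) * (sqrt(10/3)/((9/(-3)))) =923 * sqrt(30)/223216686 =0.00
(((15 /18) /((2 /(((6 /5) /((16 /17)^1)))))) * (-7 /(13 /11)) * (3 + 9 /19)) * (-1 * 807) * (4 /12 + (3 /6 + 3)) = 267259839 /7904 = 33813.24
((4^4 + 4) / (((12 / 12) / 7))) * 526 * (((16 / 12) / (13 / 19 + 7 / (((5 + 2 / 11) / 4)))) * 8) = 582050560 / 347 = 1677379.14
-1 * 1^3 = -1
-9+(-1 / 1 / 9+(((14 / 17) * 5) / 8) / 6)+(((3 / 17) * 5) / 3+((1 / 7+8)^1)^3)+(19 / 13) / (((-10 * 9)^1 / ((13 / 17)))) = 371675629 / 699720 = 531.18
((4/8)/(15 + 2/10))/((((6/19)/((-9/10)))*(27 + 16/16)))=-3/896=-0.00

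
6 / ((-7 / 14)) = -12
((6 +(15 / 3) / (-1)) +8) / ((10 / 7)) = 63 / 10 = 6.30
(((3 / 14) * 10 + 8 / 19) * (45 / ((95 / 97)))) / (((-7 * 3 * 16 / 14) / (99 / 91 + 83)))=-189828903 / 459914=-412.75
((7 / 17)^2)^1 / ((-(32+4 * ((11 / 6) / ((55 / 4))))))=-735 / 141032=-0.01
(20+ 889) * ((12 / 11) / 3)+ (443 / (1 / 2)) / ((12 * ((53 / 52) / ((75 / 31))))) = 9141398 / 18073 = 505.80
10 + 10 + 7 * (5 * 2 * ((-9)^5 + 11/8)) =-16533255/4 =-4133313.75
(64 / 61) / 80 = 4 / 305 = 0.01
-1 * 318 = -318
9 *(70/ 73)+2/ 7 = 4556/ 511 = 8.92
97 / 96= 1.01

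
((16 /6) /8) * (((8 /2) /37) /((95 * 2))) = 0.00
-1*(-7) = 7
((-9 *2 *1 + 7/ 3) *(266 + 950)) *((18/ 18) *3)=-57152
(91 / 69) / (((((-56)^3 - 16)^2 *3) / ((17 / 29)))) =1547 / 185172136342272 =0.00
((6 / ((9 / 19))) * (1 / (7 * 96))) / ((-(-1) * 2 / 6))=0.06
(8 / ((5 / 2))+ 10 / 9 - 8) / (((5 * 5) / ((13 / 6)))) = -1079 / 3375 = -0.32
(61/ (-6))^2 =3721/ 36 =103.36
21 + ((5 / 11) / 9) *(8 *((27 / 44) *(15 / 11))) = 28401 / 1331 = 21.34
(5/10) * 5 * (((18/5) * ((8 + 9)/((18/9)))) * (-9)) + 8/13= -17885/26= -687.88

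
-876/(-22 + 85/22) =6424/133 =48.30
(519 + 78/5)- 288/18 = 2593/5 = 518.60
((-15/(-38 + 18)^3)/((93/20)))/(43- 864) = -1/2036080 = -0.00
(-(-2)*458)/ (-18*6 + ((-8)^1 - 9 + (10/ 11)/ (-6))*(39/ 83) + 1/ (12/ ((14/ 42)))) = -30107088/ 3813719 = -7.89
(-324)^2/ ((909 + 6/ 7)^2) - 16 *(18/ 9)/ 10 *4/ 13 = -251306416/ 292963385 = -0.86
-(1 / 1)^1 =-1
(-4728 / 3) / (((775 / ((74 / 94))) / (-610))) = 7114064 / 7285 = 976.54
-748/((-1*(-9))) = -83.11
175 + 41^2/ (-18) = 1469/ 18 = 81.61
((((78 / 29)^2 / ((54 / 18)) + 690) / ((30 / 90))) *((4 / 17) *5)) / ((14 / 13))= 13359060 / 5887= 2269.25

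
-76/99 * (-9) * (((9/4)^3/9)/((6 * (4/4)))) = 513/352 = 1.46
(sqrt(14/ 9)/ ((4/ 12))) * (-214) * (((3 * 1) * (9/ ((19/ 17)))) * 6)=-589356 * sqrt(14)/ 19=-116061.49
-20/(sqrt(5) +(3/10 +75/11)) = -1722600/552589 +242000 * sqrt(5)/552589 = -2.14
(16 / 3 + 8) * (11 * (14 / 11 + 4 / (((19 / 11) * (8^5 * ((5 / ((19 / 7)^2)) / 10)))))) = 4686925 / 25088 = 186.82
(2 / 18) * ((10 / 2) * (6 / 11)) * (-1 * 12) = -40 / 11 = -3.64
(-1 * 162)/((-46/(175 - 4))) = 13851/23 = 602.22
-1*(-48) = 48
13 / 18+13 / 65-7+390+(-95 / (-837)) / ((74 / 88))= 118938673 / 309690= 384.06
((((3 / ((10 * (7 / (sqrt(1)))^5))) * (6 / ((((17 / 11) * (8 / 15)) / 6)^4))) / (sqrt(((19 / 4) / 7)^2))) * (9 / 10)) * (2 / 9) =21613410225 / 243849247936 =0.09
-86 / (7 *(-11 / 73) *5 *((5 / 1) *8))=3139 / 7700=0.41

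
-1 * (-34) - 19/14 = 32.64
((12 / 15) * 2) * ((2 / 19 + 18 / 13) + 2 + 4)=2960 / 247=11.98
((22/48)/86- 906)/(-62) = 1869973/127968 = 14.61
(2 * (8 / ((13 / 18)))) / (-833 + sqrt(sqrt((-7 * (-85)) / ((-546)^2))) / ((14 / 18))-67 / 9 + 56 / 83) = 288 / (13 * (-627308 / 747 + 3 * 7^(3 / 4) * sqrt(78) * 85^(1 / 4) / 1274)) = -0.03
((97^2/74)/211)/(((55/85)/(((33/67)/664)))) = 479859/694635632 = 0.00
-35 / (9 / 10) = -350 / 9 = -38.89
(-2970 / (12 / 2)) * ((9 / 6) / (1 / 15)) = -22275 / 2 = -11137.50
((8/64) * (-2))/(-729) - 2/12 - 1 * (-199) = 198.83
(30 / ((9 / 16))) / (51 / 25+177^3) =1000 / 103973157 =0.00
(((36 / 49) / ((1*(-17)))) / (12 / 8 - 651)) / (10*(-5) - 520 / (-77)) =-44 / 28597485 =-0.00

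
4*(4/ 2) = 8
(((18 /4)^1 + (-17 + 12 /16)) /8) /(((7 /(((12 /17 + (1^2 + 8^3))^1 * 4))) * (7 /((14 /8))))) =-410451 /3808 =-107.79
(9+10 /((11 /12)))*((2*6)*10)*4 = 105120 /11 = 9556.36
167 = 167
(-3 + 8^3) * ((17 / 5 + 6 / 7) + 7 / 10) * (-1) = -176623 / 70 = -2523.19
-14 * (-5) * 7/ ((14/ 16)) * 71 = 39760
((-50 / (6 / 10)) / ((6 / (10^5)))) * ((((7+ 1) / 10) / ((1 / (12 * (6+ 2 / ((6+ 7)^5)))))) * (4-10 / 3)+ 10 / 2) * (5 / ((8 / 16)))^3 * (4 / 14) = -402853225000000000 / 23391459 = -17222235902.43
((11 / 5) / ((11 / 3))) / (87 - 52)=3 / 175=0.02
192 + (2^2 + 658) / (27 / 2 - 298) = 107924 / 569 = 189.67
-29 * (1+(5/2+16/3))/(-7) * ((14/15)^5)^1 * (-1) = -59045392/2278125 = -25.92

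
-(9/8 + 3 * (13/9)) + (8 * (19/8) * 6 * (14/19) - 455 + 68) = -7403/24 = -308.46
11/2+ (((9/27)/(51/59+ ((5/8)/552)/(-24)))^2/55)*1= 17682448233424013/3213410761255310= 5.50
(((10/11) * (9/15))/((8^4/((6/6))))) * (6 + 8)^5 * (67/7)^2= 4619181/704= 6561.34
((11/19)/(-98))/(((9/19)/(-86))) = 473/441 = 1.07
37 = 37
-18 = -18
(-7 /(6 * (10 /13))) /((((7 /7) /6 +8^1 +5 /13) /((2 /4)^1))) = -1183 /13340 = -0.09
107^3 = 1225043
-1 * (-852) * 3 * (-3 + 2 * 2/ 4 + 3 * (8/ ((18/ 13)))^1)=39192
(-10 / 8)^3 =-125 / 64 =-1.95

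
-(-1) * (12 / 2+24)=30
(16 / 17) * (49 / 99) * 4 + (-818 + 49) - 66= -1402169 / 1683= -833.14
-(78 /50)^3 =-59319 /15625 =-3.80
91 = 91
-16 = -16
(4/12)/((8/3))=1/8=0.12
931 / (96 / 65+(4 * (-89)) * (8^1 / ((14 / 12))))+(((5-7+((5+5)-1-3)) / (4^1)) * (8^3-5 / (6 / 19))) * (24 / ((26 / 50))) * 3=76259873995 / 1110048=68699.62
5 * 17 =85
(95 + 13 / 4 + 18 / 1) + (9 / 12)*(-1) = 231 / 2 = 115.50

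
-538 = -538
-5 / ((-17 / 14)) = 70 / 17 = 4.12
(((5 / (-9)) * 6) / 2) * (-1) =5 / 3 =1.67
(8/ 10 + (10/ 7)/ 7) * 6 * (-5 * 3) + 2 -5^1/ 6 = -26225/ 294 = -89.20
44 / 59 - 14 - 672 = -40430 / 59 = -685.25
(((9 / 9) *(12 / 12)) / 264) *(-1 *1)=-1 / 264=-0.00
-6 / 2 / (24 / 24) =-3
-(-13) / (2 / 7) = 91 / 2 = 45.50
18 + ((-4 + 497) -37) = 474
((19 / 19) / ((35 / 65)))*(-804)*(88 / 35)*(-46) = 42309696 / 245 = 172692.64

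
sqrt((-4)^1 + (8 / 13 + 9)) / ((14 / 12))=6 * sqrt(949) / 91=2.03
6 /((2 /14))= 42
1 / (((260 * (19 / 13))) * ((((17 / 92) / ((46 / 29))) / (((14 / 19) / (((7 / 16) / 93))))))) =3148608 / 889865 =3.54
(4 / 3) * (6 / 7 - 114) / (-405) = 352 / 945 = 0.37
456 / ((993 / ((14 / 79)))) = 2128 / 26149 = 0.08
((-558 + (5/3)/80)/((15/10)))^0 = 1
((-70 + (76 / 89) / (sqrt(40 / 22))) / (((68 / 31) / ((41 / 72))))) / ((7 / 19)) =-120745 / 2448 + 458831 * sqrt(55) / 7625520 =-48.88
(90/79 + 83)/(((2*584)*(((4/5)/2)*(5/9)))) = 59823/184544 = 0.32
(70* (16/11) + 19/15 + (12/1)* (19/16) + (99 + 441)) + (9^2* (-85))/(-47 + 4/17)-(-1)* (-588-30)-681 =-17295467/34980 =-494.44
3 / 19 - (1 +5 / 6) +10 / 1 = 949 / 114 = 8.32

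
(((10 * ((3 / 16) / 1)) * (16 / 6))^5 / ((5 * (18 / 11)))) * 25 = 171875 / 18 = 9548.61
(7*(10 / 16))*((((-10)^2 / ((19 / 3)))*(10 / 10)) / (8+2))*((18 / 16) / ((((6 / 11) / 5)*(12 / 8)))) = 28875 / 608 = 47.49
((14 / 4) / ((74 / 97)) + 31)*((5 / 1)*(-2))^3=-1316750 / 37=-35587.84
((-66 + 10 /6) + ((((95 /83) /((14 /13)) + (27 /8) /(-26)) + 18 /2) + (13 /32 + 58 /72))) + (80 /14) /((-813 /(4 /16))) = -31355480287 /589496544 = -53.19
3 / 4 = 0.75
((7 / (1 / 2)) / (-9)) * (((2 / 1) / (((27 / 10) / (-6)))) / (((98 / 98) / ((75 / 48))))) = 875 / 81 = 10.80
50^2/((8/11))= 6875/2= 3437.50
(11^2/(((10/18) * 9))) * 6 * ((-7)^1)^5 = -12201882/5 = -2440376.40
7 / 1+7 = 14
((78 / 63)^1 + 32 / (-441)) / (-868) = -257 / 191394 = -0.00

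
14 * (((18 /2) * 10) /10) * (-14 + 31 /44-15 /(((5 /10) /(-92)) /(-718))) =-5493253815 /22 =-249693355.23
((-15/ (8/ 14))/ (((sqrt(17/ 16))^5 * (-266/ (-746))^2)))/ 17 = -534255360 * sqrt(17)/ 211057567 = -10.44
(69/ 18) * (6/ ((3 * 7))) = 1.10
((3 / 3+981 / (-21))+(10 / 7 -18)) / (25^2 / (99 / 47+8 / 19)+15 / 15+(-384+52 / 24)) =5904312 / 12659465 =0.47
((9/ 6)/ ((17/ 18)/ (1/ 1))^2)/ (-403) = -486/ 116467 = -0.00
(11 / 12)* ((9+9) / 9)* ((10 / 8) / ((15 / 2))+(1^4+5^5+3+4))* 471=32465873 / 12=2705489.42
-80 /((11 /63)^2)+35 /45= -2856833 /1089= -2623.35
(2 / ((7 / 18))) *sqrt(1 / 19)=36 *sqrt(19) / 133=1.18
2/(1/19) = 38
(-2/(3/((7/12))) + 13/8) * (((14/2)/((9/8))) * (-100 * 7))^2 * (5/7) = 12210800000/729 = 16750068.59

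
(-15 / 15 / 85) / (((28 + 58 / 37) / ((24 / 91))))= -444 / 4231045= -0.00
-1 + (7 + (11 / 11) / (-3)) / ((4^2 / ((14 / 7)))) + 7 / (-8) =-25 / 24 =-1.04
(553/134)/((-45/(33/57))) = -6083/114570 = -0.05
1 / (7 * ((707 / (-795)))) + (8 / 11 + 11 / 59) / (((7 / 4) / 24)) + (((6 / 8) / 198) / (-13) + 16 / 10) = 69997584901 / 5010565560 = 13.97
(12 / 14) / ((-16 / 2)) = -3 / 28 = -0.11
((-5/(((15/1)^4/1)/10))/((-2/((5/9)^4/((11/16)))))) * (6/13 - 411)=-237200/8444007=-0.03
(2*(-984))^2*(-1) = -3873024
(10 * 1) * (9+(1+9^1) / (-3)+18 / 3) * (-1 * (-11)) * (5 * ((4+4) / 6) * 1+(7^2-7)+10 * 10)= 1717100 / 9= 190788.89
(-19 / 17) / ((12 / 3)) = -19 / 68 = -0.28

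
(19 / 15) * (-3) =-19 / 5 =-3.80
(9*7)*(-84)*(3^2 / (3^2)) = -5292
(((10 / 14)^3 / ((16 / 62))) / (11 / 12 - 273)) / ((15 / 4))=-310 / 223979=-0.00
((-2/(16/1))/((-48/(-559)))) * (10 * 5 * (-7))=97825/192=509.51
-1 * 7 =-7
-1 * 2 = -2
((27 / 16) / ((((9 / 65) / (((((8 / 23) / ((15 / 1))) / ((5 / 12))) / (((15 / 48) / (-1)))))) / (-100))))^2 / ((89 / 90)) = 2242805760 / 47081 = 47637.17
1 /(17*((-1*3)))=-1 /51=-0.02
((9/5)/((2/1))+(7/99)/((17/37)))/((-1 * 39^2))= -0.00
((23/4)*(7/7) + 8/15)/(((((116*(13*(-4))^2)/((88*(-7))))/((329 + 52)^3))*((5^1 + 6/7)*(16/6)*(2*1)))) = -29810117799/1364480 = -21847.24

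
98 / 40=49 / 20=2.45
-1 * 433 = -433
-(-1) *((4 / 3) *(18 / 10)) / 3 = 4 / 5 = 0.80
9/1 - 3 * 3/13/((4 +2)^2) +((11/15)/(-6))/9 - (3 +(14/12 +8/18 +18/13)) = 62579/21060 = 2.97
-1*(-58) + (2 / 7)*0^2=58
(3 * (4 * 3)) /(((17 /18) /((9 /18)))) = 324 /17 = 19.06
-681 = -681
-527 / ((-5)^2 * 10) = -527 / 250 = -2.11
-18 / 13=-1.38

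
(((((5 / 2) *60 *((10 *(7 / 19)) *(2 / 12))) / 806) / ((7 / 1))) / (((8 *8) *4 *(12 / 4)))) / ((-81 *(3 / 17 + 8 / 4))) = -2125 / 17624086272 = -0.00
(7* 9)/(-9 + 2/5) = -315/43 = -7.33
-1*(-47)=47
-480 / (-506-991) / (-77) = -160 / 38423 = -0.00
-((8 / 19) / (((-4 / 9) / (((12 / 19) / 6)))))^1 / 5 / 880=9 / 397100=0.00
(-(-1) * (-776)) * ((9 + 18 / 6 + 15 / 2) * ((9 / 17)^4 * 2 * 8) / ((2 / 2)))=-1588496832 / 83521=-19019.13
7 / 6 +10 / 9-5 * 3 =-229 / 18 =-12.72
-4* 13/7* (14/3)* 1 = -104/3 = -34.67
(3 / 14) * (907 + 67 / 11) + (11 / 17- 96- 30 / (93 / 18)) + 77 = 6959418 / 40579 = 171.50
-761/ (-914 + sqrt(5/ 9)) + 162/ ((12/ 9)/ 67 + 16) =2283 * sqrt(5)/ 7518559 + 132488236539/ 12104879990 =10.95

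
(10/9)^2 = 1.23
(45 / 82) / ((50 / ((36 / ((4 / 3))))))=243 / 820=0.30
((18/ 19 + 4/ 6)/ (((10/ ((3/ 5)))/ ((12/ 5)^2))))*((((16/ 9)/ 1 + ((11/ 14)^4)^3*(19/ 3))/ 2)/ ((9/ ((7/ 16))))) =24977839355990159/ 865594555015680000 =0.03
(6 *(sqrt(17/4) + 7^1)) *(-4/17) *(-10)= 120 *sqrt(17)/17 + 1680/17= 127.93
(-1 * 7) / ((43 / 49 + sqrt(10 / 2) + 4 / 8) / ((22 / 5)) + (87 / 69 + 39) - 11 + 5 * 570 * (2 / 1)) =-98621942912108 / 80723101499616269 + 3911997320 * sqrt(5) / 80723101499616269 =-0.00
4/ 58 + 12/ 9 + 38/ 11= 4648/ 957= 4.86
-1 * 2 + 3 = 1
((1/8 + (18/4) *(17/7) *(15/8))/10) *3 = 6.18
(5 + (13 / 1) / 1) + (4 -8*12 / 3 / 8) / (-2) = 18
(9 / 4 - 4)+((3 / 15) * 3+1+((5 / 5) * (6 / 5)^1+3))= 81 / 20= 4.05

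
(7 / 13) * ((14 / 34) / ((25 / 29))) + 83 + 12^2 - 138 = 493146 / 5525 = 89.26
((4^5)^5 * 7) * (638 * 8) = 40226151871673270272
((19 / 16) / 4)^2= 361 / 4096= 0.09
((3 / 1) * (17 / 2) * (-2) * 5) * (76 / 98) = -9690 / 49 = -197.76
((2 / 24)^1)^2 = 1 / 144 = 0.01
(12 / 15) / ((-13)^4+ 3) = 0.00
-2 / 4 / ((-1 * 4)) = 0.12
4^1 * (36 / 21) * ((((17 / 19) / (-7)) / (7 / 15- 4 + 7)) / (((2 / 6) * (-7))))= 0.11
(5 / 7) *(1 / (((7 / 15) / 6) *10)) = 45 / 49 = 0.92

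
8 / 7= 1.14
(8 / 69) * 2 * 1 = 16 / 69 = 0.23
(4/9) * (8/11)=32/99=0.32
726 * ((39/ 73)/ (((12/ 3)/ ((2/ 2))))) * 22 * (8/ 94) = 622908/ 3431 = 181.55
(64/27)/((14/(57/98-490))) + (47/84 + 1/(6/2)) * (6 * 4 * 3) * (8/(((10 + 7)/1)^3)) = -3765512704/45499293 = -82.76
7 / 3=2.33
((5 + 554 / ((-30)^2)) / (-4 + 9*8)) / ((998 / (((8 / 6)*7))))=17689 / 22904100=0.00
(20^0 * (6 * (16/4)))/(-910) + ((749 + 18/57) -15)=6347932/8645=734.29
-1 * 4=-4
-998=-998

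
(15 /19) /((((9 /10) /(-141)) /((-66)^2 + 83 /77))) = -788413250 /1463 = -538901.74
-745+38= -707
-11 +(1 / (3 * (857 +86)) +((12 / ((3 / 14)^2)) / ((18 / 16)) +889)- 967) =3648476 / 25461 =143.30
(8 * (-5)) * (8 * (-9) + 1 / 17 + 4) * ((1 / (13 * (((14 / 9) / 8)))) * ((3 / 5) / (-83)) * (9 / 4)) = -320760 / 18343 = -17.49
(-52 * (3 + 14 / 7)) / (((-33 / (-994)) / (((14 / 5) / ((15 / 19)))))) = -13749008 / 495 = -27775.77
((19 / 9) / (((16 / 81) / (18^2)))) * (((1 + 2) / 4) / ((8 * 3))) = 13851 / 128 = 108.21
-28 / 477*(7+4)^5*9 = -4509428 / 53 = -85083.55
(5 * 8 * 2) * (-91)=-7280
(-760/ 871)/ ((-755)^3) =152/ 74970258025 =0.00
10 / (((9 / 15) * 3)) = 50 / 9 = 5.56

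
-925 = -925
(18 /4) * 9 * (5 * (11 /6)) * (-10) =-7425 /2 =-3712.50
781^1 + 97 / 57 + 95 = 877.70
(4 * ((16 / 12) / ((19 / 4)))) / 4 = 16 / 57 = 0.28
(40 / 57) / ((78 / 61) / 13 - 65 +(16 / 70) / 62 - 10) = -2647400 / 282555897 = -0.01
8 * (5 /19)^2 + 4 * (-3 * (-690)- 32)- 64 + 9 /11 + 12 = 32170549 /3971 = 8101.37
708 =708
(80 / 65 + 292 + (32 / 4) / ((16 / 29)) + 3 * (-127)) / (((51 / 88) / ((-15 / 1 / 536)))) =104775 / 29614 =3.54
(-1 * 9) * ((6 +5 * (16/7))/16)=-549/56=-9.80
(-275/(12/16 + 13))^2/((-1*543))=-400/543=-0.74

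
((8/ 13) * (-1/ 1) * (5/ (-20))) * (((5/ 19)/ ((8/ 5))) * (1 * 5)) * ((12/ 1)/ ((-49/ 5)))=-1875/ 12103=-0.15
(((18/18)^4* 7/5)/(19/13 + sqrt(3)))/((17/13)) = -22477/12410 + 15379* sqrt(3)/12410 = 0.34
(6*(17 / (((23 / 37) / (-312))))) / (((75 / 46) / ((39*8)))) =-244917504 / 25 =-9796700.16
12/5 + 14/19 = 298/95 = 3.14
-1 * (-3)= 3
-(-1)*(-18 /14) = -9 /7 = -1.29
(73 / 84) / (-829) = -73 / 69636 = -0.00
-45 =-45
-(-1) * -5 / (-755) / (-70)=-1 / 10570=-0.00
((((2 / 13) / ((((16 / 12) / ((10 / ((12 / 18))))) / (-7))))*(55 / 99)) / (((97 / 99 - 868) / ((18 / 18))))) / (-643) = -3465 / 286997906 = -0.00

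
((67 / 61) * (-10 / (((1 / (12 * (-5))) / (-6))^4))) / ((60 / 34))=-6376942080000 / 61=-104540034098.36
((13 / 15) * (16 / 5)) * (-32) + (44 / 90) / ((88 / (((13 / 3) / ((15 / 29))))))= -718471 / 8100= -88.70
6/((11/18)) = 108/11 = 9.82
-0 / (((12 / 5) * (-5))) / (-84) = 0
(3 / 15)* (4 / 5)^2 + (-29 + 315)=286.13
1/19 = 0.05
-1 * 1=-1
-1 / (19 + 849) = -1 / 868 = -0.00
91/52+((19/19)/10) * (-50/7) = 29/28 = 1.04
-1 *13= -13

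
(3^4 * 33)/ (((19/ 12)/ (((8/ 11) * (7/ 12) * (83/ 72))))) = 15687/ 19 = 825.63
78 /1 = 78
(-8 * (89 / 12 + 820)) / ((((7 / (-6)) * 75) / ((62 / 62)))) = 39716 / 525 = 75.65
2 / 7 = 0.29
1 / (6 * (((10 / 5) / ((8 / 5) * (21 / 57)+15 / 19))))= 131 / 1140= 0.11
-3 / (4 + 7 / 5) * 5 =-25 / 9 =-2.78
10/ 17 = 0.59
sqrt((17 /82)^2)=17 /82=0.21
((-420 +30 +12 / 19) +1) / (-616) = 7379 / 11704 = 0.63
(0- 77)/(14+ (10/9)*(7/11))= -1089/208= -5.24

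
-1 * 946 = -946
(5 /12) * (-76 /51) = -95 /153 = -0.62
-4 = -4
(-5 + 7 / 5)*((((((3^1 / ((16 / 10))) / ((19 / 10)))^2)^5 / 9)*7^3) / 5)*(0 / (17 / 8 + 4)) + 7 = 7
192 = 192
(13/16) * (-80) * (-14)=910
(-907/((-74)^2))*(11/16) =-9977/87616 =-0.11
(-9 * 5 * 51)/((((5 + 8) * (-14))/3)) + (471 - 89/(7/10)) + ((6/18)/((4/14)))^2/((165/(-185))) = 41098415/108108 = 380.16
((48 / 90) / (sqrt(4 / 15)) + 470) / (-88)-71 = -76.35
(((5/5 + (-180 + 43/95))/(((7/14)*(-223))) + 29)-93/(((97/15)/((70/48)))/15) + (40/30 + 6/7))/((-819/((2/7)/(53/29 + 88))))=2821317586309/2577918351071700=0.00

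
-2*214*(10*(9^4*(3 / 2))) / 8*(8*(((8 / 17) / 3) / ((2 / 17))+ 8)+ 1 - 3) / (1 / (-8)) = 3060837720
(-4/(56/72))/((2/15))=-270/7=-38.57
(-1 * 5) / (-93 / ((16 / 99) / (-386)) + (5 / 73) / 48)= -17520 / 778304543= -0.00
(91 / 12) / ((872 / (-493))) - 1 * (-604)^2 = -3817479487 / 10464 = -364820.29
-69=-69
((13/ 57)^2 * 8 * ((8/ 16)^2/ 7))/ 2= 169/ 22743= 0.01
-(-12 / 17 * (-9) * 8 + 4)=-932 / 17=-54.82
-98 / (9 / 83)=-8134 / 9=-903.78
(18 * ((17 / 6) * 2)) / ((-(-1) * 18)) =17 / 3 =5.67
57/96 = 0.59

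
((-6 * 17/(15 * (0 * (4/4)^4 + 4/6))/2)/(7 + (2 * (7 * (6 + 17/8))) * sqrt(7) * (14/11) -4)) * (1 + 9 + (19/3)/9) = 1188946/1065078285 -34425391 * sqrt(7)/639046971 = -0.14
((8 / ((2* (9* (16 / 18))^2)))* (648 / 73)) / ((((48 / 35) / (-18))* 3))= -2835 / 1168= -2.43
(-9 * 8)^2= 5184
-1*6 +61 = 55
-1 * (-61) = 61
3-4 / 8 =5 / 2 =2.50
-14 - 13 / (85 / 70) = -420 / 17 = -24.71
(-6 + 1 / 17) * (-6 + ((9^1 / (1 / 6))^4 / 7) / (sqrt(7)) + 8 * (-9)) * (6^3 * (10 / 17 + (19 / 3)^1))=200227248 / 289 - 21827480800896 * sqrt(7) / 14161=-4077415070.34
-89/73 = -1.22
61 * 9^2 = 4941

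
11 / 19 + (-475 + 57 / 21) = -62737 / 133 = -471.71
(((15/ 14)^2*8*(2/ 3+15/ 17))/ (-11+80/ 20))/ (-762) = 1975/ 740537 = 0.00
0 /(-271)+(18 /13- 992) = -12878 /13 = -990.62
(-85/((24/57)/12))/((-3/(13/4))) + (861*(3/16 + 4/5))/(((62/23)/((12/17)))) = 7501892/2635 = 2847.02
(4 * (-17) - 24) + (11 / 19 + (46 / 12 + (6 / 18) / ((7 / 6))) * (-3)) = -27605 / 266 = -103.78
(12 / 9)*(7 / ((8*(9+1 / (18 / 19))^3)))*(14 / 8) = 11907 / 5929741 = 0.00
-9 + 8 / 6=-7.67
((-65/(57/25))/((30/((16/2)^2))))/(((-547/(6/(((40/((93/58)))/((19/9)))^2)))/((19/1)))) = 4509973/49682916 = 0.09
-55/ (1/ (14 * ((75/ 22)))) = -2625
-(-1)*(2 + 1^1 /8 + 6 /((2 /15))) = 377 /8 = 47.12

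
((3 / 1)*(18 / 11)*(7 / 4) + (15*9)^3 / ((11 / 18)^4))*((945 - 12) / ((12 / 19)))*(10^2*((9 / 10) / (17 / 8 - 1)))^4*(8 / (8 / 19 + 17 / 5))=3959112308290388582400000 / 1771561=2234815684184958114.57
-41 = -41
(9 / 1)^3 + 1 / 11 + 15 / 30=16051 / 22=729.59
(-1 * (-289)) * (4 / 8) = 289 / 2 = 144.50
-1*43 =-43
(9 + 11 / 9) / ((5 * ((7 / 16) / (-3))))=-1472 / 105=-14.02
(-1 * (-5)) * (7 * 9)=315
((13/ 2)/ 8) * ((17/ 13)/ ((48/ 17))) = 289/ 768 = 0.38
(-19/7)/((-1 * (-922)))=-19/6454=-0.00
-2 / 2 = -1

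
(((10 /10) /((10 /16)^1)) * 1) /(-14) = -4 /35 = -0.11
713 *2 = 1426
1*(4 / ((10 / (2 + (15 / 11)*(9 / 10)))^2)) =5041 / 12100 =0.42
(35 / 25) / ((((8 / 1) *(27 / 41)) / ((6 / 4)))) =287 / 720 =0.40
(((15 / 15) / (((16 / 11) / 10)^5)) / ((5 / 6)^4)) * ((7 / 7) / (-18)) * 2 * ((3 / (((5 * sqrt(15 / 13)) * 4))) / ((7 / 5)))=-352.97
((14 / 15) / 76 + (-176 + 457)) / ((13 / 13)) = 281.01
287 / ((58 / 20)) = 2870 / 29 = 98.97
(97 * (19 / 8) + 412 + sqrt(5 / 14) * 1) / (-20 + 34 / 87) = -447093 / 13648 - 87 * sqrt(70) / 23884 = -32.79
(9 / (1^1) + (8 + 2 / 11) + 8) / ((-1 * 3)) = -277 / 33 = -8.39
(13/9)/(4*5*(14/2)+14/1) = 13/1386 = 0.01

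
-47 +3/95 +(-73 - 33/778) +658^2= 31991499239/73910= 432843.99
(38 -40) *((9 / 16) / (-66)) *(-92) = -1.57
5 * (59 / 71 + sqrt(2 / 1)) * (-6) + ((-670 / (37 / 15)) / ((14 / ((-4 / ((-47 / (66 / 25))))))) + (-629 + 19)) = -552526384 / 864283 - 30 * sqrt(2) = -681.72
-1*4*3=-12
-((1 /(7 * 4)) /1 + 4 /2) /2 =-57 /56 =-1.02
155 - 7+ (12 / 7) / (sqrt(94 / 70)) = 12 *sqrt(1645) / 329+ 148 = 149.48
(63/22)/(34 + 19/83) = 1743/20834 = 0.08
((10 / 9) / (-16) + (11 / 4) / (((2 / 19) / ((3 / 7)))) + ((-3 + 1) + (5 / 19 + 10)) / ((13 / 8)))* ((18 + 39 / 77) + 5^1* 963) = 31297236500 / 399399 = 78360.83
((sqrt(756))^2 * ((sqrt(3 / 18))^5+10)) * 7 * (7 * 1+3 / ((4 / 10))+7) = 2107 * sqrt(6) / 4+1137780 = 1139070.27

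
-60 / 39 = -20 / 13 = -1.54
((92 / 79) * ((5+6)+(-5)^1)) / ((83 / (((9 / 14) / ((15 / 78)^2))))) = 1679184 / 1147475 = 1.46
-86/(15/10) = -172/3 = -57.33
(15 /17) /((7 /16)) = 240 /119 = 2.02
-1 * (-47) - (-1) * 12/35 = 1657/35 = 47.34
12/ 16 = 3/ 4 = 0.75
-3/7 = -0.43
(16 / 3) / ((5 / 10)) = 10.67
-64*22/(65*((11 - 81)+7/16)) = 22528/72345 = 0.31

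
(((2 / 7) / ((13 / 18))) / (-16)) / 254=-0.00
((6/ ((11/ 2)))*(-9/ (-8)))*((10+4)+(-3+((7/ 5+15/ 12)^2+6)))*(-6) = -778329/ 4400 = -176.89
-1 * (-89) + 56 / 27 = 2459 / 27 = 91.07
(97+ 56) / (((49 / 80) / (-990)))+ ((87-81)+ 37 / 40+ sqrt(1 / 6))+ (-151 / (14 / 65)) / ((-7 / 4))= -483905227 / 1960+ sqrt(6) / 6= -246890.01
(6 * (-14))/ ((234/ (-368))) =5152/ 39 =132.10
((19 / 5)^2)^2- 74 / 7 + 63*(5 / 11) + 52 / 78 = 32808526 / 144375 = 227.25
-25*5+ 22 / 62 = -3864 / 31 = -124.65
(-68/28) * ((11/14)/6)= -0.32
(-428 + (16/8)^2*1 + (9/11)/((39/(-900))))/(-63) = 63332/9009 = 7.03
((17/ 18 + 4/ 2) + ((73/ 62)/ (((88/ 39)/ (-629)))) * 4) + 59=-15356437/ 12276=-1250.93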